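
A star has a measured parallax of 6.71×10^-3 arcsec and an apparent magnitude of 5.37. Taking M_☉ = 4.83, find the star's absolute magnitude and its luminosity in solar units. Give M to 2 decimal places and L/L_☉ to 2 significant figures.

M ≈ -0.50; L/L_☉ ≈ 140

d = 1/p = 1/6.71×10^-3″ = 149.0 pc
M = m − 5 log₁₀ d + 5 = 5.37 − 5·2.1733 + 5 = -0.496
M − M_☉ = -0.496 − 4.83 = -5.326
L/L_☉ = 10^(−0.4 × -5.326) = 135.1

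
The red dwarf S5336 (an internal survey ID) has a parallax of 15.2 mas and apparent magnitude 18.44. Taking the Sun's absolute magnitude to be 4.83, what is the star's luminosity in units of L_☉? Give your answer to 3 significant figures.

d = 1/p = 1000/15.2 mas = 65.79 pc
M = m − 5 log₁₀ d + 5 = 18.44 − 5·1.8182 + 5 = 14.349
M − M_☉ = 14.349 − 4.83 = 9.519
L/L_☉ = 10^(−0.4 × 9.519) = 1.557×10^-4

L/L_☉ ≈ 1.56×10^-4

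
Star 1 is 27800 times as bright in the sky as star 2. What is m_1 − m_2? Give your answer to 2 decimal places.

m_1 − m_2 ≈ -11.11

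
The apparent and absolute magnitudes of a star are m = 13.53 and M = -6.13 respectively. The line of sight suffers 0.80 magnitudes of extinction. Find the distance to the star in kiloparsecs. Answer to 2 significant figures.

d ≈ 59 kpc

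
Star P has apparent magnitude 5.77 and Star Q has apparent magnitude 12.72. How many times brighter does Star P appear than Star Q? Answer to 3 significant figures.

603

Magnitude difference = -6.95
Flux ratio = 10^(−0.4 Δm) = 10^(−0.4 × -6.95) = 10^2.780 = 602.6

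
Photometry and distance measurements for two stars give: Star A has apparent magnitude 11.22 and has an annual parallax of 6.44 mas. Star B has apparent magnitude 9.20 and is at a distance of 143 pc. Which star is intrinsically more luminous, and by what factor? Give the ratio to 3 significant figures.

Star A: p = 6.44 mas = 6.44×10^-3″ → d = 1/p = 155.3 pc
Star A: M = m − 5 log₁₀ d + 5 = 11.22 − 5·2.1911 + 5 = 5.264
Star B: M = m − 5 log₁₀ d + 5 = 9.20 − 5·2.1553 + 5 = 3.423
ΔM = M_A − M_B = 5.264 − (3.423) = 1.841; smaller M is more luminous → Star B.
L ratio = 10^(0.4 |ΔM|) = 10^0.736 = 5.451

Star B is more luminous, by a factor of 5.45.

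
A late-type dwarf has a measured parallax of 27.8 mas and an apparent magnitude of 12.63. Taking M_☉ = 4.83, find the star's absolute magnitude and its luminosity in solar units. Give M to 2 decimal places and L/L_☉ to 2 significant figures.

M ≈ 9.85; L/L_☉ ≈ 9.8×10^-3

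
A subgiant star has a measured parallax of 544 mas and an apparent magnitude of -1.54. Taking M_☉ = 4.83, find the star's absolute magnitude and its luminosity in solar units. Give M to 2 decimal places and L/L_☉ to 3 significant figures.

M ≈ 2.14; L/L_☉ ≈ 11.9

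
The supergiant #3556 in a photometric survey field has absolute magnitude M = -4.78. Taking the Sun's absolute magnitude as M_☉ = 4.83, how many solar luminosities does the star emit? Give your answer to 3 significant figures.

M − M_☉ = -4.78 − 4.83 = -9.610
L/L_☉ = 10^(−0.4 (M − M_☉)) = 10^3.844 = 6982

L/L_☉ ≈ 6980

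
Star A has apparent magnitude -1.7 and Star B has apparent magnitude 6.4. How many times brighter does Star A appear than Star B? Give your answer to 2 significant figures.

1700

Δm = -1.7 − (6.4) = -8.1
Flux ratio = 10^(−0.4 Δm) = 10^(−0.4 × -8.1) = 10^3.240 = 1738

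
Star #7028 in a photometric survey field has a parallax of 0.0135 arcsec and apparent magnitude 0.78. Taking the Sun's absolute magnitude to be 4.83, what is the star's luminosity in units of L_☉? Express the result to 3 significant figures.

d = 1/p = 1/0.0135″ = 74.07 pc
M = m − 5 log₁₀ d + 5 = 0.78 − 5·1.8697 + 5 = -3.568
M − M_☉ = -3.568 − 4.83 = -8.398
L/L_☉ = 10^(−0.4 × -8.398) = 2287

L/L_☉ ≈ 2290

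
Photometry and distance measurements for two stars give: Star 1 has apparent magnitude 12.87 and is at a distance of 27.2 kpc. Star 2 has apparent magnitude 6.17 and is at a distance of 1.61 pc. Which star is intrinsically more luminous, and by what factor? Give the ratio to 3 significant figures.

Star 1 is more luminous, by a factor of 596000.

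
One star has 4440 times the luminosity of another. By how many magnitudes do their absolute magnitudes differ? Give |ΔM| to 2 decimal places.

|ΔM| ≈ 9.12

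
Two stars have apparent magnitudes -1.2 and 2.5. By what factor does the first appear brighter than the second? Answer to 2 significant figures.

30

Magnitude difference = -3.7
Flux ratio = 10^(−0.4 Δm) = 10^(−0.4 × -3.7) = 10^1.480 = 30.20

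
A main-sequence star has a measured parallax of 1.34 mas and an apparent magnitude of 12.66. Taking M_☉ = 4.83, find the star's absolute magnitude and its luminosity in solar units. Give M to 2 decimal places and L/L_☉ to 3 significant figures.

M ≈ 3.30; L/L_☉ ≈ 4.11

d = 1/p = 1000/1.34 mas = 746.3 pc
M = m − 5 log₁₀ d + 5 = 12.66 − 5·2.8729 + 5 = 3.296
M − M_☉ = 3.296 − 4.83 = -1.534
L/L_☉ = 10^(−0.4 × -1.534) = 4.110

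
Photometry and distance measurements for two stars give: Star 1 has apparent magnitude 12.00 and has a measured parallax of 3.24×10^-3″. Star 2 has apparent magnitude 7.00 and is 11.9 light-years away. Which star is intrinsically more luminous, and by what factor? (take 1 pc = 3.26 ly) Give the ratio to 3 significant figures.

Star 1 is more luminous, by a factor of 71.5.

Star 1: d = 1/p = 1/3.24×10^-3″ = 308.6 pc
Star 1: M = m − 5 log₁₀ d + 5 = 12.00 − 5·2.4895 + 5 = 4.553
Star 2: d = 11.9 ly / 3.26 = 3.650 pc
Star 2: M = m − 5 log₁₀ d + 5 = 7.00 − 5·0.5623 + 5 = 9.188
ΔM = M_1 − M_2 = 4.553 − (9.188) = -4.636; smaller M is more luminous → Star 1.
L ratio = 10^(0.4 |ΔM|) = 10^1.854 = 71.49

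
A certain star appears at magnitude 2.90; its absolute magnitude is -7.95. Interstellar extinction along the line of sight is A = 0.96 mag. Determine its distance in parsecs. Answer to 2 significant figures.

m − M = 5 log₁₀(d/10 pc) + A  ⇒  2.90 − (-7.95) − 0.96 = 5 log₁₀(d/10)
9.890 = 5 log₁₀(d/10)
log₁₀ d = (m − M − A)/5 + 1 = 2.9780
d = 10^2.9780 = 950.6 pc

d ≈ 950 pc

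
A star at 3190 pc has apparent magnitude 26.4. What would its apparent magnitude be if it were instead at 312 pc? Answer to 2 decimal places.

Flux ∝ 1/d², so Δm = 5 log₁₀(d₂/d₁) = 5 log₁₀(312/3190) = -5.048
m₂ = m₁ + Δm = 26.4 + (-5.048) = 21.352

m ≈ 21.35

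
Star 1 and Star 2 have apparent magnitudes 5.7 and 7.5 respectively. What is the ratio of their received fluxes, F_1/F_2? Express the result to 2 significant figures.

F_1/F_2 ≈ 5.2

Magnitude difference = -1.8
Flux ratio = 10^(−0.4 Δm) = 10^(−0.4 × -1.8) = 10^0.720 = 5.248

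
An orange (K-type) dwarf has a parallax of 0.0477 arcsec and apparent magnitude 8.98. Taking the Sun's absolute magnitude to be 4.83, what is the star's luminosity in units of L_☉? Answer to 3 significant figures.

L/L_☉ ≈ 0.0962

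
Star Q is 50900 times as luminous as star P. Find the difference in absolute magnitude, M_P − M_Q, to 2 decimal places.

M_P − M_Q ≈ 11.77

Pogson: ΔM = −2.5 log₁₀(ratio) = −2.5 log₁₀(50900) = −2.5 × 4.7067 = -11.767
Star Q is brighter so has the smaller magnitude: M_P − M_Q is positive.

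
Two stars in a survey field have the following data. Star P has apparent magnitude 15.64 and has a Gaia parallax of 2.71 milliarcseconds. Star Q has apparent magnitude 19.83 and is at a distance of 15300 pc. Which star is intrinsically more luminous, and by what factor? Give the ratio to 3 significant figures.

Star Q is more luminous, by a factor of 36.3.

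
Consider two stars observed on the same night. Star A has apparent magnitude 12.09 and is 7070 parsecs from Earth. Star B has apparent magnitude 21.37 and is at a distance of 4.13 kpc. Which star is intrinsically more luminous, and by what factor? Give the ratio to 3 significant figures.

Star A is more luminous, by a factor of 15100.

Star A: M = m − 5 log₁₀ d + 5 = 12.09 − 5·3.8494 + 5 = -2.157
Star B: d = 4.13 kpc = 4130 pc
Star B: M = m − 5 log₁₀ d + 5 = 21.37 − 5·3.6160 + 5 = 8.290
ΔM = M_A − M_B = -2.157 − (8.290) = -10.447; smaller M is more luminous → Star A.
L ratio = 10^(0.4 |ΔM|) = 10^4.179 = 15100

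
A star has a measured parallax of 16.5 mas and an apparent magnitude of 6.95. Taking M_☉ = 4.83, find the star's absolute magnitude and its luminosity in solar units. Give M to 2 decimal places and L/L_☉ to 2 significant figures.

d = 1/p = 1000/16.5 mas = 60.61 pc
M = m − 5 log₁₀ d + 5 = 6.95 − 5·1.7825 + 5 = 3.037
M − M_☉ = 3.037 − 4.83 = -1.793
L/L_☉ = 10^(−0.4 × -1.793) = 5.212

M ≈ 3.04; L/L_☉ ≈ 5.2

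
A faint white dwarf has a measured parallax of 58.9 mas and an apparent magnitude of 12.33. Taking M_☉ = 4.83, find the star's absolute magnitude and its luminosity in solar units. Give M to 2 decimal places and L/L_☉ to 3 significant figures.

M ≈ 11.18; L/L_☉ ≈ 2.88×10^-3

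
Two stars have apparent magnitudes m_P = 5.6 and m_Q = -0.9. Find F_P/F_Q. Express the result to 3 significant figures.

F_P/F_Q ≈ 2.51×10^-3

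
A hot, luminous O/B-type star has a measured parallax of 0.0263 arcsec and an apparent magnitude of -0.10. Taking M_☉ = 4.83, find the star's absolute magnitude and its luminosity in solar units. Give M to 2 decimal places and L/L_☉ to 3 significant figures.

M ≈ -3.00; L/L_☉ ≈ 1360

d = 1/p = 1/0.0263″ = 38.02 pc
M = m − 5 log₁₀ d + 5 = -0.10 − 5·1.5800 + 5 = -3.000
M − M_☉ = -3.000 − 4.83 = -7.830
L/L_☉ = 10^(−0.4 × -7.830) = 1355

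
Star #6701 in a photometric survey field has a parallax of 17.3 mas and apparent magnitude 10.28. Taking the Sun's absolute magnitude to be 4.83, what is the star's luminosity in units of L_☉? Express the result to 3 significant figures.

d = 1/p = 1000/17.3 mas = 57.80 pc
M = m − 5 log₁₀ d + 5 = 10.28 − 5·1.7620 + 5 = 6.470
M − M_☉ = 6.470 − 4.83 = 1.640
L/L_☉ = 10^(−0.4 × 1.640) = 0.2208

L/L_☉ ≈ 0.221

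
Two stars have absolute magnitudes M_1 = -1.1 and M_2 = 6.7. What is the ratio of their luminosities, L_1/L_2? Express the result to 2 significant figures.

ΔM = M_1 − M_2 = -7.8
L_1/L_2 = 10^(−0.4 ΔM) = 10^3.120 = 1318

L_1/L_2 ≈ 1300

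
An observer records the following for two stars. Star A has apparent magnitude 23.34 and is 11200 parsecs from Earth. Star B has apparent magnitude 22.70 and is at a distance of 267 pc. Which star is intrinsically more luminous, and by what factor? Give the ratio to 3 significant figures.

Star A: M = m − 5 log₁₀ d + 5 = 23.34 − 5·4.0492 + 5 = 8.094
Star B: M = m − 5 log₁₀ d + 5 = 22.70 − 5·2.4265 + 5 = 15.567
ΔM = M_A − M_B = 8.094 − (15.567) = -7.474; smaller M is more luminous → Star A.
L ratio = 10^(0.4 |ΔM|) = 10^2.989 = 975.9

Star A is more luminous, by a factor of 976.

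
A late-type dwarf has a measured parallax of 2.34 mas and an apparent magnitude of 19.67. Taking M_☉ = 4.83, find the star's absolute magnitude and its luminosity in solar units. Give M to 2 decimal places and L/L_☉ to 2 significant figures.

d = 1/p = 1000/2.34 mas = 427.4 pc
M = m − 5 log₁₀ d + 5 = 19.67 − 5·2.6308 + 5 = 11.516
M − M_☉ = 11.516 − 4.83 = 6.686
L/L_☉ = 10^(−0.4 × 6.686) = 2.116×10^-3

M ≈ 11.52; L/L_☉ ≈ 2.1×10^-3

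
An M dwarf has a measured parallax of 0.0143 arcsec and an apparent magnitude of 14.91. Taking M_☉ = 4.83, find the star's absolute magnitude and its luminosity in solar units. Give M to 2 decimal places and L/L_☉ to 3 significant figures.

d = 1/p = 1/0.0143″ = 69.93 pc
M = m − 5 log₁₀ d + 5 = 14.91 − 5·1.8447 + 5 = 10.687
M − M_☉ = 10.687 − 4.83 = 5.857
L/L_☉ = 10^(−0.4 × 5.857) = 4.543×10^-3

M ≈ 10.69; L/L_☉ ≈ 4.54×10^-3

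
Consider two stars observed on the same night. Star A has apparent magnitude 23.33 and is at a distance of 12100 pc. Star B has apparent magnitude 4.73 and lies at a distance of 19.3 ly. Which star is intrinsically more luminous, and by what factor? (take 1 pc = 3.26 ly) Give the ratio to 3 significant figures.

Star B is more luminous, by a factor of 6.59.

Star A: M = m − 5 log₁₀ d + 5 = 23.33 − 5·4.0828 + 5 = 7.916
Star B: d = 19.3 ly / 3.26 = 5.920 pc
Star B: M = m − 5 log₁₀ d + 5 = 4.73 − 5·0.7723 + 5 = 5.868
ΔM = M_A − M_B = 7.916 − (5.868) = 2.048; smaller M is more luminous → Star B.
L ratio = 10^(0.4 |ΔM|) = 10^0.819 = 6.593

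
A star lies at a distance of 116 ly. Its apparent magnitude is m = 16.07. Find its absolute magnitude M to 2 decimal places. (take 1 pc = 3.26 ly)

M ≈ 13.31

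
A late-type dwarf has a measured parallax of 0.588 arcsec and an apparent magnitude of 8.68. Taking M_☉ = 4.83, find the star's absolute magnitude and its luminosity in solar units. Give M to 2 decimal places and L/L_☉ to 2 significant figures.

d = 1/p = 1/0.588″ = 1.701 pc
M = m − 5 log₁₀ d + 5 = 8.68 − 5·0.2306 + 5 = 12.527
M − M_☉ = 12.527 − 4.83 = 7.697
L/L_☉ = 10^(−0.4 × 7.697) = 8.342×10^-4

M ≈ 12.53; L/L_☉ ≈ 8.3×10^-4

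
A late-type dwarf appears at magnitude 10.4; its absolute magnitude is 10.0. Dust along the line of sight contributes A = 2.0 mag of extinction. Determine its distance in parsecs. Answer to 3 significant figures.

m − M = 5 log₁₀(d/10 pc) + A  ⇒  10.4 − (10.0) − 2.0 = 5 log₁₀(d/10)
-1.600 = 5 log₁₀(d/10)
log₁₀ d = (m − M − A)/5 + 1 = 0.6800
d = 10^0.6800 = 4.786 pc

d ≈ 4.79 pc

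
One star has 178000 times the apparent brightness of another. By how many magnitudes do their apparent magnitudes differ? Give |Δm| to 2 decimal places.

Pogson: Δm = −2.5 log₁₀(ratio) = −2.5 log₁₀(178000) = −2.5 × 5.2504 = -13.126

|Δm| ≈ 13.13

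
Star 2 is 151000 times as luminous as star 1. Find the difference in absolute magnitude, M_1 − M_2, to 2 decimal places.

Pogson: ΔM = −2.5 log₁₀(ratio) = −2.5 log₁₀(151000) = −2.5 × 5.1790 = -12.947
Star 2 is brighter so has the smaller magnitude: M_1 − M_2 is positive.

M_1 − M_2 ≈ 12.95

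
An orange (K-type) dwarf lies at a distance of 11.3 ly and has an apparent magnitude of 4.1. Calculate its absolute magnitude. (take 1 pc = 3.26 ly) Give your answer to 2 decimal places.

M ≈ 6.40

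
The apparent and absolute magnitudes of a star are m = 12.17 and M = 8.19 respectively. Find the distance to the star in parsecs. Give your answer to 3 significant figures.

d ≈ 62.5 pc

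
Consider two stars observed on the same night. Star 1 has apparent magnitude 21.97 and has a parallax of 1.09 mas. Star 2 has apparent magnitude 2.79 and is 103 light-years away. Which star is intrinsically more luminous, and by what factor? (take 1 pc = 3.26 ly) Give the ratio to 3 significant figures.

Star 2 is more luminous, by a factor of 55700.

Star 1: p = 1.09 mas = 1.09×10^-3″ → d = 1/p = 917.4 pc
Star 1: M = m − 5 log₁₀ d + 5 = 21.97 − 5·2.9626 + 5 = 12.157
Star 2: d = 103 ly / 3.26 = 31.60 pc
Star 2: M = m − 5 log₁₀ d + 5 = 2.79 − 5·1.4996 + 5 = 0.292
ΔM = M_1 − M_2 = 12.157 − (0.292) = 11.865; smaller M is more luminous → Star 2.
L ratio = 10^(0.4 |ΔM|) = 10^4.746 = 55730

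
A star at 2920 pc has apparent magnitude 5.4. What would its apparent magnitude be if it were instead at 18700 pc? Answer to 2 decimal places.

m ≈ 9.43

Flux ∝ 1/d², so Δm = 5 log₁₀(d₂/d₁) = 5 log₁₀(18700/2920) = 4.032
m₂ = m₁ + Δm = 5.4 + (4.032) = 9.432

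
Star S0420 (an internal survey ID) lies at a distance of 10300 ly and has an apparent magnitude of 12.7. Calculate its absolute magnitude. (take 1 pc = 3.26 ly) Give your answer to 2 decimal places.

M ≈ 0.20

d = 10300 ly / 3.26 = 3160 pc
5 log₁₀(d/10 pc) = 5 log₁₀(3160) − 5 = 12.498
M = m − 5 log₁₀(d/10) = 12.7 − 12.498 = 0.202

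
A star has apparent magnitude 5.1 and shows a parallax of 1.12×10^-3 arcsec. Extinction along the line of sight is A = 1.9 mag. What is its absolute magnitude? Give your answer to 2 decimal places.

d = 1/p = 1/1.12×10^-3″ = 892.9 pc
5 log₁₀(d/10 pc) = 5 log₁₀(892.9) − 5 = 9.754
M = m − 5 log₁₀(d/10) − A = 5.1 − 9.754 − 1.9 = -6.554

M ≈ -6.55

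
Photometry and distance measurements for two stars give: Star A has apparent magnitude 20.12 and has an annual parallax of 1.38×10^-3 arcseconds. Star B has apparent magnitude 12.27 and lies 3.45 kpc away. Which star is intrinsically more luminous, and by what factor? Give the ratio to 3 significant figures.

Star A: d = 1/p = 1/1.38×10^-3″ = 724.6 pc
Star A: M = m − 5 log₁₀ d + 5 = 20.12 − 5·2.8601 + 5 = 10.819
Star B: d = 3.45 kpc = 3450 pc
Star B: M = m − 5 log₁₀ d + 5 = 12.27 − 5·3.5378 + 5 = -0.419
ΔM = M_A − M_B = 10.819 − (-0.419) = 11.238; smaller M is more luminous → Star B.
L ratio = 10^(0.4 |ΔM|) = 10^4.495 = 31290

Star B is more luminous, by a factor of 31300.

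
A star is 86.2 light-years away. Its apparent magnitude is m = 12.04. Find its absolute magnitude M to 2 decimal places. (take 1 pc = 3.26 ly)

d = 86.2 ly / 3.26 = 26.44 pc
5 log₁₀(d/10 pc) = 5 log₁₀(26.44) − 5 = 2.111
M = m − 5 log₁₀(d/10) = 12.04 − 2.111 = 9.929

M ≈ 9.93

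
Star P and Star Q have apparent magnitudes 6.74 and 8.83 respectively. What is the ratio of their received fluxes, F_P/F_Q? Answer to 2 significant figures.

Magnitude difference = -2.09
Flux ratio = 10^(−0.4 Δm) = 10^(−0.4 × -2.09) = 10^0.836 = 6.855

F_P/F_Q ≈ 6.9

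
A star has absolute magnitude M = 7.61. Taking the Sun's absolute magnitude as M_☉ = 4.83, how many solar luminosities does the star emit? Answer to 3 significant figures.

L/L_☉ ≈ 0.0773

M − M_☉ = 7.61 − 4.83 = 2.780
L/L_☉ = 10^(−0.4 (M − M_☉)) = 10^-1.112 = 0.07727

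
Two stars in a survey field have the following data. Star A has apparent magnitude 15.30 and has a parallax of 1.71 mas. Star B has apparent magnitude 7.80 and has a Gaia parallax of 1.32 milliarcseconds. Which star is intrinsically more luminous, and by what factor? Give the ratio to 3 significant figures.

Star A: p = 1.71 mas = 1.71×10^-3″ → d = 1/p = 584.8 pc
Star A: M = m − 5 log₁₀ d + 5 = 15.30 − 5·2.7670 + 5 = 6.465
Star B: p = 1.32 mas = 1.32×10^-3″ → d = 1/p = 757.6 pc
Star B: M = m − 5 log₁₀ d + 5 = 7.80 − 5·2.8794 + 5 = -1.597
ΔM = M_A − M_B = 6.465 − (-1.597) = 8.062; smaller M is more luminous → Star B.
L ratio = 10^(0.4 |ΔM|) = 10^3.225 = 1678

Star B is more luminous, by a factor of 1680.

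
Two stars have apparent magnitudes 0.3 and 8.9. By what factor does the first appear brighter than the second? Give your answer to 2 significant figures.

2800

Δm = 0.3 − (8.9) = -8.6
Flux ratio = 10^(−0.4 Δm) = 10^(−0.4 × -8.6) = 10^3.440 = 2754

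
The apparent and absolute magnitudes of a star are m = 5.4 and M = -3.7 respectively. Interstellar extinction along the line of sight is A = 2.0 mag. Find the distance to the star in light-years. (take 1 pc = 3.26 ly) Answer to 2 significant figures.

m − M = 5 log₁₀(d/10 pc) + A  ⇒  5.4 − (-3.7) − 2.0 = 5 log₁₀(d/10)
7.100 = 5 log₁₀(d/10)
log₁₀ d = (m − M − A)/5 + 1 = 2.4200
d = 10^2.4200 = 263.0 pc
= 857.5 ly

d ≈ 860 ly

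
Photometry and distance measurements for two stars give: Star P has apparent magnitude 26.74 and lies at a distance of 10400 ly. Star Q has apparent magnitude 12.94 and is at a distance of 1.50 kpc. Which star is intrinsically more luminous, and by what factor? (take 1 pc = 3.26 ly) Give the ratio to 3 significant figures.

Star Q is more luminous, by a factor of 73200.

Star P: d = 10400 ly / 3.26 = 3190 pc
Star P: M = m − 5 log₁₀ d + 5 = 26.74 − 5·3.5038 + 5 = 14.221
Star Q: d = 1.50 kpc = 1500 pc
Star Q: M = m − 5 log₁₀ d + 5 = 12.94 − 5·3.1761 + 5 = 2.060
ΔM = M_P − M_Q = 14.221 − (2.060) = 12.161; smaller M is more luminous → Star Q.
L ratio = 10^(0.4 |ΔM|) = 10^4.865 = 73210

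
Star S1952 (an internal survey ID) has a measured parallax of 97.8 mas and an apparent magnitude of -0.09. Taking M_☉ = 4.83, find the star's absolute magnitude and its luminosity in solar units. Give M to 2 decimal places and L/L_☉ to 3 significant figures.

M ≈ -0.14; L/L_☉ ≈ 97.1

d = 1/p = 1000/97.8 mas = 10.22 pc
M = m − 5 log₁₀ d + 5 = -0.09 − 5·1.0097 + 5 = -0.138
M − M_☉ = -0.138 − 4.83 = -4.968
L/L_☉ = 10^(−0.4 × -4.968) = 97.12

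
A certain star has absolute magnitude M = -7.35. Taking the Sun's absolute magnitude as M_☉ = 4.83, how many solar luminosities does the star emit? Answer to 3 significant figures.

M − M_☉ = -7.35 − 4.83 = -12.180
L/L_☉ = 10^(−0.4 (M − M_☉)) = 10^4.872 = 74470

L/L_☉ ≈ 74500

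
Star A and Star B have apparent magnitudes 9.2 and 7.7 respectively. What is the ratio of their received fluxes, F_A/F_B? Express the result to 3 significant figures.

F_A/F_B ≈ 0.251

Magnitude difference = 1.5
Flux ratio = 10^(−0.4 Δm) = 10^(−0.4 × 1.5) = 10^-0.600 = 0.2512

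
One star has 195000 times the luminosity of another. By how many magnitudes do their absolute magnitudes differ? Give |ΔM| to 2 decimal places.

|ΔM| ≈ 13.23

Pogson: ΔM = −2.5 log₁₀(ratio) = −2.5 log₁₀(195000) = −2.5 × 5.2900 = -13.225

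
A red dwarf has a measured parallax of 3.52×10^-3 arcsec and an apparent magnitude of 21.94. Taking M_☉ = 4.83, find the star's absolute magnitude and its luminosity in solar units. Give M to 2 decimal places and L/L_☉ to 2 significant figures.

d = 1/p = 1/3.52×10^-3″ = 284.1 pc
M = m − 5 log₁₀ d + 5 = 21.94 − 5·2.4535 + 5 = 14.673
M − M_☉ = 14.673 − 4.83 = 9.843
L/L_☉ = 10^(−0.4 × 9.843) = 1.156×10^-4

M ≈ 14.67; L/L_☉ ≈ 1.2×10^-4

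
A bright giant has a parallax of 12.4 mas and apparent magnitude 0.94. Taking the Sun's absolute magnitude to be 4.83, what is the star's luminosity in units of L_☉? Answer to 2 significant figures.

L/L_☉ ≈ 2300

d = 1/p = 1000/12.4 mas = 80.65 pc
M = m − 5 log₁₀ d + 5 = 0.94 − 5·1.9066 + 5 = -3.593
M − M_☉ = -3.593 − 4.83 = -8.423
L/L_☉ = 10^(−0.4 × -8.423) = 2340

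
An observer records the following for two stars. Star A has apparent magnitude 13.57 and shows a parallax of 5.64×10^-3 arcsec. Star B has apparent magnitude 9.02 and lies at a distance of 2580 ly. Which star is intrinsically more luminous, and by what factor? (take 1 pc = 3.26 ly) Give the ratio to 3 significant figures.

Star A: d = 1/p = 1/5.64×10^-3″ = 177.3 pc
Star A: M = m − 5 log₁₀ d + 5 = 13.57 − 5·2.2487 + 5 = 7.326
Star B: d = 2580 ly / 3.26 = 791.4 pc
Star B: M = m − 5 log₁₀ d + 5 = 9.02 − 5·2.8984 + 5 = -0.472
ΔM = M_A − M_B = 7.326 − (-0.472) = 7.798; smaller M is more luminous → Star B.
L ratio = 10^(0.4 |ΔM|) = 10^3.119 = 1316

Star B is more luminous, by a factor of 1320.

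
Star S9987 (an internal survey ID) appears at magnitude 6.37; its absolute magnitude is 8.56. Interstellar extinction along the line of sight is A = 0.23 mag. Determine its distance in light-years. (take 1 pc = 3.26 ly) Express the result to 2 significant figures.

d ≈ 11 ly

m − M = 5 log₁₀(d/10 pc) + A  ⇒  6.37 − (8.56) − 0.23 = 5 log₁₀(d/10)
-2.420 = 5 log₁₀(d/10)
log₁₀ d = (m − M − A)/5 + 1 = 0.5160
d = 10^0.5160 = 3.281 pc
= 10.70 ly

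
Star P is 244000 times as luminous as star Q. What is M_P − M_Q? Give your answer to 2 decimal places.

Pogson: ΔM = −2.5 log₁₀(ratio) = −2.5 log₁₀(244000) = −2.5 × 5.3874 = -13.468
Star P is brighter, so it has the smaller magnitude: the difference is negative.

M_P − M_Q ≈ -13.47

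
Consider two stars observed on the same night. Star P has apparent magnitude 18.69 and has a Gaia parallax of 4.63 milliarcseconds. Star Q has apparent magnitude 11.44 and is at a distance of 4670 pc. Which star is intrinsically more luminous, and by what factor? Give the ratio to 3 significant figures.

Star P: p = 4.63 mas = 4.63×10^-3″ → d = 1/p = 216.0 pc
Star P: M = m − 5 log₁₀ d + 5 = 18.69 − 5·2.3344 + 5 = 12.018
Star Q: M = m − 5 log₁₀ d + 5 = 11.44 − 5·3.6693 + 5 = -1.907
ΔM = M_P − M_Q = 12.018 − (-1.907) = 13.924; smaller M is more luminous → Star Q.
L ratio = 10^(0.4 |ΔM|) = 10^5.570 = 371400

Star Q is more luminous, by a factor of 371000.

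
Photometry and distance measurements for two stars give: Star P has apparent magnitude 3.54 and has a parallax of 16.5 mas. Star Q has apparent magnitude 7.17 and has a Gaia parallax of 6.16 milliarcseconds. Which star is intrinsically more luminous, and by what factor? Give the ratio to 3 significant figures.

Star P is more luminous, by a factor of 3.95.

Star P: p = 16.5 mas = 0.0165″ → d = 1/p = 60.61 pc
Star P: M = m − 5 log₁₀ d + 5 = 3.54 − 5·1.7825 + 5 = -0.373
Star Q: p = 6.16 mas = 6.16×10^-3″ → d = 1/p = 162.3 pc
Star Q: M = m − 5 log₁₀ d + 5 = 7.17 − 5·2.2104 + 5 = 1.118
ΔM = M_P − M_Q = -0.373 − (1.118) = -1.490; smaller M is more luminous → Star P.
L ratio = 10^(0.4 |ΔM|) = 10^0.596 = 3.946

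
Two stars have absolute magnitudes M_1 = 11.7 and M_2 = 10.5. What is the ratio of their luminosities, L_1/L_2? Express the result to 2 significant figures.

L_1/L_2 ≈ 0.33

ΔM = M_1 − M_2 = 1.2
L_1/L_2 = 10^(−0.4 ΔM) = 10^-0.480 = 0.3311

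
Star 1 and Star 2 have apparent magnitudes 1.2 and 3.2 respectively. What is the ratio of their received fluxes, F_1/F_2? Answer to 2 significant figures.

Magnitude difference = -2.0
Flux ratio = 10^(−0.4 Δm) = 10^(−0.4 × -2.0) = 10^0.800 = 6.310

F_1/F_2 ≈ 6.3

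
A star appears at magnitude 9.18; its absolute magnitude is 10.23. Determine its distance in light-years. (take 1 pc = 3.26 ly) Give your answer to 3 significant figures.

Distance modulus: m − M = 9.18 − (10.23) = -1.050
m − M = 5 log₁₀ d − 5
log₁₀ d = (m − M)/5 + 1 = 0.7900
d = 10^0.7900 = 6.166 pc
= 20.10 ly

d ≈ 20.1 ly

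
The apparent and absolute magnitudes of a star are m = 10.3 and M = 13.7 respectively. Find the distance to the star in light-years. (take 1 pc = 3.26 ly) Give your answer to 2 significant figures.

d ≈ 6.8 ly

Distance modulus: m − M = 10.3 − (13.7) = -3.400
m − M = 5 log₁₀ d − 5
log₁₀ d = (m − M)/5 + 1 = 0.3200
d = 10^0.3200 = 2.089 pc
= 6.811 ly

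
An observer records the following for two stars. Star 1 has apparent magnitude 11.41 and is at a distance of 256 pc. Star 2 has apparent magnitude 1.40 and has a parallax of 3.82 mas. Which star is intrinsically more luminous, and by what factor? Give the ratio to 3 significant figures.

Star 2 is more luminous, by a factor of 10600.

Star 1: M = m − 5 log₁₀ d + 5 = 11.41 − 5·2.4082 + 5 = 4.369
Star 2: p = 3.82 mas = 3.82×10^-3″ → d = 1/p = 261.8 pc
Star 2: M = m − 5 log₁₀ d + 5 = 1.40 − 5·2.4179 + 5 = -5.690
ΔM = M_1 − M_2 = 4.369 − (-5.690) = 10.058; smaller M is more luminous → Star 2.
L ratio = 10^(0.4 |ΔM|) = 10^4.023 = 10550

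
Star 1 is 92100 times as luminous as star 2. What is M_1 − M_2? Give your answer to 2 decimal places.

M_1 − M_2 ≈ -12.41

Pogson: ΔM = −2.5 log₁₀(ratio) = −2.5 log₁₀(92100) = −2.5 × 4.9643 = -12.411
Star 1 is brighter, so it has the smaller magnitude: the difference is negative.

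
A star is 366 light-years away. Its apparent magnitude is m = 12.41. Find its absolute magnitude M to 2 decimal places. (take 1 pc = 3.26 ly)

d = 366 ly / 3.26 = 112.3 pc
5 log₁₀(d/10 pc) = 5 log₁₀(112.3) − 5 = 5.251
M = m − 5 log₁₀(d/10) = 12.41 − 5.251 = 7.159

M ≈ 7.16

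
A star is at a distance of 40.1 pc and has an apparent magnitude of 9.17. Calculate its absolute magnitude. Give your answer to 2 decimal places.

5 log₁₀(d/10 pc) = 5 log₁₀(40.10) − 5 = 3.016
M = m − 5 log₁₀(d/10) = 9.17 − 3.016 = 6.154

M ≈ 6.15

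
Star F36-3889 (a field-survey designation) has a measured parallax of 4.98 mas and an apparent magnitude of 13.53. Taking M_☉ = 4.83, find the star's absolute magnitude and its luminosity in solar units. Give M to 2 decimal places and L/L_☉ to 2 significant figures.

d = 1/p = 1000/4.98 mas = 200.8 pc
M = m − 5 log₁₀ d + 5 = 13.53 − 5·2.3028 + 5 = 7.016
M − M_☉ = 7.016 − 4.83 = 2.186
L/L_☉ = 10^(−0.4 × 2.186) = 0.1335

M ≈ 7.02; L/L_☉ ≈ 0.13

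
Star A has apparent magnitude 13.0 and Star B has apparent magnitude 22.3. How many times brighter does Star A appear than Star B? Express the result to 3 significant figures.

5250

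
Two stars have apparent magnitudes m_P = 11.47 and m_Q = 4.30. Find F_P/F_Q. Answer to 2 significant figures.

F_P/F_Q ≈ 1.4×10^-3

Δm = 11.47 − (4.30) = 7.17
Flux ratio = 10^(−0.4 Δm) = 10^(−0.4 × 7.17) = 10^-2.868 = 1.355×10^-3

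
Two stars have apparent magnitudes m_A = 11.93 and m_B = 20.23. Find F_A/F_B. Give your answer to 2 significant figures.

F_A/F_B ≈ 2100

Magnitude difference = -8.30
Flux ratio = 10^(−0.4 Δm) = 10^(−0.4 × -8.30) = 10^3.320 = 2089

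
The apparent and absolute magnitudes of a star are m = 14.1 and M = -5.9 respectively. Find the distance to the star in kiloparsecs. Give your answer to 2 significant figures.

d ≈ 100 kpc

μ = m − M = 20.000
m − M = 5 log₁₀ d − 5
log₁₀ d = (m − M)/5 + 1 = 5.0000
d = 10^5.0000 = 100000 pc
= 100.0 kpc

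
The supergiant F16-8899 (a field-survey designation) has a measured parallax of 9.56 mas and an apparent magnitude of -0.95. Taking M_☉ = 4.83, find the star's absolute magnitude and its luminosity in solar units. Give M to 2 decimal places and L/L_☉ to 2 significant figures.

M ≈ -6.05; L/L_☉ ≈ 22000

d = 1/p = 1000/9.56 mas = 104.6 pc
M = m − 5 log₁₀ d + 5 = -0.95 − 5·2.0195 + 5 = -6.048
M − M_☉ = -6.048 − 4.83 = -10.878
L/L_☉ = 10^(−0.4 × -10.878) = 22440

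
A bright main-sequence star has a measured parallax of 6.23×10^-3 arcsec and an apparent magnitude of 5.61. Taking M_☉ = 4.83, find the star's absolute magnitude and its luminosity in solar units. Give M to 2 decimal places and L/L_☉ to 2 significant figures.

d = 1/p = 1/6.23×10^-3″ = 160.5 pc
M = m − 5 log₁₀ d + 5 = 5.61 − 5·2.2055 + 5 = -0.418
M − M_☉ = -0.418 − 4.83 = -5.248
L/L_☉ = 10^(−0.4 × -5.248) = 125.6

M ≈ -0.42; L/L_☉ ≈ 130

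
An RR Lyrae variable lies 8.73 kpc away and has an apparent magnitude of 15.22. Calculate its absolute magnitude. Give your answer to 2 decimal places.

M ≈ 0.51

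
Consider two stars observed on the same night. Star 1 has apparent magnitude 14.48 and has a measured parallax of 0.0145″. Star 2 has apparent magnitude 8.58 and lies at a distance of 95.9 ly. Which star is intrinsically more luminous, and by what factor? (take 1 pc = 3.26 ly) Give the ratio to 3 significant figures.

Star 2 is more luminous, by a factor of 41.7.

Star 1: d = 1/p = 1/0.0145″ = 68.97 pc
Star 1: M = m − 5 log₁₀ d + 5 = 14.48 − 5·1.8386 + 5 = 10.287
Star 2: d = 95.9 ly / 3.26 = 29.42 pc
Star 2: M = m − 5 log₁₀ d + 5 = 8.58 − 5·1.4686 + 5 = 6.237
ΔM = M_1 − M_2 = 10.287 − (6.237) = 4.050; smaller M is more luminous → Star 2.
L ratio = 10^(0.4 |ΔM|) = 10^1.620 = 41.68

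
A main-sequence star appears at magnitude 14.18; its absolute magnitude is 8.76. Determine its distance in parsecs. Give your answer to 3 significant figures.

Distance modulus: m − M = 14.18 − (8.76) = 5.420
m − M = 5 log₁₀ d − 5
log₁₀ d = (m − M)/5 + 1 = 2.0840
d = 10^2.0840 = 121.3 pc

d ≈ 121 pc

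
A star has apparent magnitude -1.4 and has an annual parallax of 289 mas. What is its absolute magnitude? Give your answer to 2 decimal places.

M ≈ 0.90

p = 289 mas = 0.289″ → d = 1/p = 3.460 pc
5 log₁₀(d/10 pc) = 5 log₁₀(3.460) − 5 = -2.304
M = m − 5 log₁₀(d/10) = -1.4 + 2.304 = 0.904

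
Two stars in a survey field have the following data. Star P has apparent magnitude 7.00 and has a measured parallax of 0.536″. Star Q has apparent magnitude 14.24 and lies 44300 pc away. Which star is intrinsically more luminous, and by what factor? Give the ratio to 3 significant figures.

Star Q is more luminous, by a factor of 716000.

Star P: d = 1/p = 1/0.536″ = 1.866 pc
Star P: M = m − 5 log₁₀ d + 5 = 7.00 − 5·0.2708 + 5 = 10.646
Star Q: M = m − 5 log₁₀ d + 5 = 14.24 − 5·4.6464 + 5 = -3.992
ΔM = M_P − M_Q = 10.646 − (-3.992) = 14.638; smaller M is more luminous → Star Q.
L ratio = 10^(0.4 |ΔM|) = 10^5.855 = 716400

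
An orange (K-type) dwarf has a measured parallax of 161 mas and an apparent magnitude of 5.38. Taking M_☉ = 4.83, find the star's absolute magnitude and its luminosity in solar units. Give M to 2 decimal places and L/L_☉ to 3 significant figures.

d = 1/p = 1000/161 mas = 6.211 pc
M = m − 5 log₁₀ d + 5 = 5.38 − 5·0.7932 + 5 = 6.414
M − M_☉ = 6.414 − 4.83 = 1.584
L/L_☉ = 10^(−0.4 × 1.584) = 0.2325

M ≈ 6.41; L/L_☉ ≈ 0.232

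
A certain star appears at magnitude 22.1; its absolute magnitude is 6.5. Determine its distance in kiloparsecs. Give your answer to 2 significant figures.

d ≈ 13 kpc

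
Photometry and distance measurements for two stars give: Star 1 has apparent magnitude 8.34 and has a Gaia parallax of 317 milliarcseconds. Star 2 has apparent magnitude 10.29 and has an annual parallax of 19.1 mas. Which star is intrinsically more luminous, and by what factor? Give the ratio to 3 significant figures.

Star 1: p = 317 mas = 0.317″ → d = 1/p = 3.155 pc
Star 1: M = m − 5 log₁₀ d + 5 = 8.34 − 5·0.4989 + 5 = 10.845
Star 2: p = 19.1 mas = 0.0191″ → d = 1/p = 52.36 pc
Star 2: M = m − 5 log₁₀ d + 5 = 10.29 − 5·1.7190 + 5 = 6.695
ΔM = M_1 − M_2 = 10.845 − (6.695) = 4.150; smaller M is more luminous → Star 2.
L ratio = 10^(0.4 |ΔM|) = 10^1.660 = 45.71

Star 2 is more luminous, by a factor of 45.7.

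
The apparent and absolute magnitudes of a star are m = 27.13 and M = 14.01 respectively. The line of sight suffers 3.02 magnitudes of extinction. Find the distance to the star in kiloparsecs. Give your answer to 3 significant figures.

d ≈ 1.05 kpc

m − M = 5 log₁₀(d/10 pc) + A  ⇒  27.13 − (14.01) − 3.02 = 5 log₁₀(d/10)
10.100 = 5 log₁₀(d/10)
log₁₀ d = (m − M − A)/5 + 1 = 3.0200
d = 10^3.0200 = 1047 pc
= 1.047 kpc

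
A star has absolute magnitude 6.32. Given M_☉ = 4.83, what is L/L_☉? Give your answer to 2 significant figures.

M − M_☉ = 6.32 − 4.83 = 1.490
L/L_☉ = 10^(−0.4 (M − M_☉)) = 10^-0.596 = 0.2535

L/L_☉ ≈ 0.25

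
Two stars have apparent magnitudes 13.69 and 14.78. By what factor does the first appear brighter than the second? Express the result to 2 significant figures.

2.7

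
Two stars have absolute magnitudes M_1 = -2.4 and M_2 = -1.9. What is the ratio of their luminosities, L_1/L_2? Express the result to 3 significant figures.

L_1/L_2 ≈ 1.58

ΔM = M_1 − M_2 = -0.5
L_1/L_2 = 10^(−0.4 ΔM) = 10^0.200 = 1.585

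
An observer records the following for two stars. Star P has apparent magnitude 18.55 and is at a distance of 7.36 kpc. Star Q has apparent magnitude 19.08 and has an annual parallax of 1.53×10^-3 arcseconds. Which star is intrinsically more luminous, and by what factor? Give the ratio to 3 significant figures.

Star P is more luminous, by a factor of 207.

Star P: d = 7.36 kpc = 7360 pc
Star P: M = m − 5 log₁₀ d + 5 = 18.55 − 5·3.8669 + 5 = 4.216
Star Q: d = 1/p = 1/1.53×10^-3″ = 653.6 pc
Star Q: M = m − 5 log₁₀ d + 5 = 19.08 − 5·2.8153 + 5 = 10.003
ΔM = M_P − M_Q = 4.216 − (10.003) = -5.788; smaller M is more luminous → Star P.
L ratio = 10^(0.4 |ΔM|) = 10^2.315 = 206.6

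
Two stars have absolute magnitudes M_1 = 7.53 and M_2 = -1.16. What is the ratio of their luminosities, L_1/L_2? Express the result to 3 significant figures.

L_1/L_2 ≈ 3.34×10^-4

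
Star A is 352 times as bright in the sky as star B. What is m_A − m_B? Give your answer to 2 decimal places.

Pogson: Δm = −2.5 log₁₀(ratio) = −2.5 log₁₀(352) = −2.5 × 2.5465 = -6.366
Star A is brighter, so it has the smaller magnitude: the difference is negative.

m_A − m_B ≈ -6.37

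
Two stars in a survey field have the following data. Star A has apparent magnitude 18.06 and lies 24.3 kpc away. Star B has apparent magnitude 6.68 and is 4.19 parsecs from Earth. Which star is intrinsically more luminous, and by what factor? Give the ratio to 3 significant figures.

Star A is more luminous, by a factor of 944.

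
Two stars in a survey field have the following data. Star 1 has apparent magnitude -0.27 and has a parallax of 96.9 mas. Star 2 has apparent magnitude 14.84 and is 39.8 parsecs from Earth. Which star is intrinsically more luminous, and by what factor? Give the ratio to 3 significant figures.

Star 1 is more luminous, by a factor of 74400.

Star 1: p = 96.9 mas = 0.0969″ → d = 1/p = 10.32 pc
Star 1: M = m − 5 log₁₀ d + 5 = -0.27 − 5·1.0137 + 5 = -0.338
Star 2: M = m − 5 log₁₀ d + 5 = 14.84 − 5·1.5999 + 5 = 11.841
ΔM = M_1 − M_2 = -0.338 − (11.841) = -12.179; smaller M is more luminous → Star 1.
L ratio = 10^(0.4 |ΔM|) = 10^4.872 = 74400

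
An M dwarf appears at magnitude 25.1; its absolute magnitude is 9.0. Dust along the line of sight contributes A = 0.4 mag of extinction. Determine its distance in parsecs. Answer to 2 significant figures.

d ≈ 14000 pc

m − M = 5 log₁₀(d/10 pc) + A  ⇒  25.1 − (9.0) − 0.4 = 5 log₁₀(d/10)
15.700 = 5 log₁₀(d/10)
log₁₀ d = (m − M − A)/5 + 1 = 4.1400
d = 10^4.1400 = 13800 pc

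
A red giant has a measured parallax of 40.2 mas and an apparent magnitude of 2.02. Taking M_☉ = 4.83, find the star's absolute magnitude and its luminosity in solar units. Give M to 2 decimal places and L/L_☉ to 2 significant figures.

d = 1/p = 1000/40.2 mas = 24.88 pc
M = m − 5 log₁₀ d + 5 = 2.02 − 5·1.3958 + 5 = 0.041
M − M_☉ = 0.041 − 4.83 = -4.789
L/L_☉ = 10^(−0.4 × -4.789) = 82.33

M ≈ 0.04; L/L_☉ ≈ 82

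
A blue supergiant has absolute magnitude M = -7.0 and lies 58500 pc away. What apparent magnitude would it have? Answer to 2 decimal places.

m ≈ 11.84

m = M + 5 log₁₀ d − 5 = -7.0 + 5·4.7672 − 5 = 11.836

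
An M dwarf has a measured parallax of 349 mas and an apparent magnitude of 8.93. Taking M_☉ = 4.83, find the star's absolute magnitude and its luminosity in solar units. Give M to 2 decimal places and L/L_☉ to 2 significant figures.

d = 1/p = 1000/349 mas = 2.865 pc
M = m − 5 log₁₀ d + 5 = 8.93 − 5·0.4572 + 5 = 11.644
M − M_☉ = 11.644 − 4.83 = 6.814
L/L_☉ = 10^(−0.4 × 6.814) = 1.881×10^-3

M ≈ 11.64; L/L_☉ ≈ 1.9×10^-3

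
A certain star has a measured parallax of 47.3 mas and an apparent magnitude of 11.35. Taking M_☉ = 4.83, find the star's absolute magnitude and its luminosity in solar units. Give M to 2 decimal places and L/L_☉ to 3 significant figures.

M ≈ 9.72; L/L_☉ ≈ 0.0110

d = 1/p = 1000/47.3 mas = 21.14 pc
M = m − 5 log₁₀ d + 5 = 11.35 − 5·1.3251 + 5 = 9.724
M − M_☉ = 9.724 − 4.83 = 4.894
L/L_☉ = 10^(−0.4 × 4.894) = 0.01102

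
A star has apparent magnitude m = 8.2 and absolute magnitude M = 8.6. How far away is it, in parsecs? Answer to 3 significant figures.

d ≈ 8.32 pc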